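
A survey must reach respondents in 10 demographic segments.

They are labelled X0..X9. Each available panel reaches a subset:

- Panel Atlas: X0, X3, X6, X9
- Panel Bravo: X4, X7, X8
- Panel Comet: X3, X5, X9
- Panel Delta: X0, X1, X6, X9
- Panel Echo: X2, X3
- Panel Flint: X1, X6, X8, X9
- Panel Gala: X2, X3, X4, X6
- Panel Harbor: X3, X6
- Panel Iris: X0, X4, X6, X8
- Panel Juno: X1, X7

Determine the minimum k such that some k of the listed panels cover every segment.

Bravo and Comet and Delta and Gala together: Bravo ∪ Comet ∪ Delta ∪ Gala = {X0, X1, X2, X3, X4, X5, X6, X7, X8, X9} — every segment is covered.
No 3 of the 10 panels cover everything (all 120 combinations miss at least one segment), so 4 is optimal.

4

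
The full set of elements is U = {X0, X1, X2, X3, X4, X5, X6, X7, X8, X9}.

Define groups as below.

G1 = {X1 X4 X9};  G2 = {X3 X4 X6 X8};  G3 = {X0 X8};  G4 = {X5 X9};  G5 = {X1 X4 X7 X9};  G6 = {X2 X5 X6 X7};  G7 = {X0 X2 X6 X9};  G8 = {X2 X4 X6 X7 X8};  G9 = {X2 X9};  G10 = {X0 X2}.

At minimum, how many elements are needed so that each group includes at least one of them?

3

Take H = {X2, X8, X9}. Each listed group contains at least one of these, so H is a hitting set of size 3.
The groups G2, G4, G10 are pairwise disjoint, so any hitting set needs a separate element for each — at least 3. Hence 3 is optimal.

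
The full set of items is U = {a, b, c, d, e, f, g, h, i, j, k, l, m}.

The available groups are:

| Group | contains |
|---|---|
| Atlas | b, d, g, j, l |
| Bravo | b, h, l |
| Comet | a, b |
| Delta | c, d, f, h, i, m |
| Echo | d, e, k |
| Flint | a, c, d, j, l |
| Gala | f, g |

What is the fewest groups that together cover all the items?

4

Take {Atlas, Comet, Delta, Echo}. Their union is {a, b, c, d, e, f, g, h, i, j, k, l, m}, which is all 13 items.
No 3 of the 7 groups cover everything (all 35 combinations miss at least one item), so 4 is optimal.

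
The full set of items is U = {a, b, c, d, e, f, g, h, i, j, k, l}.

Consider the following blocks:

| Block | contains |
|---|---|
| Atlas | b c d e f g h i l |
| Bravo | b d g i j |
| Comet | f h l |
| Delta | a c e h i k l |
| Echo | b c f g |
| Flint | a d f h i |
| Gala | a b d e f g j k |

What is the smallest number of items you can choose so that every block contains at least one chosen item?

2

T = {b, h} meets every block (each contains at least one member of T), and |T| = 2.
The blocks Bravo, Comet are pairwise disjoint, so any hitting set needs a separate item for each — at least 2. Hence 2 is optimal.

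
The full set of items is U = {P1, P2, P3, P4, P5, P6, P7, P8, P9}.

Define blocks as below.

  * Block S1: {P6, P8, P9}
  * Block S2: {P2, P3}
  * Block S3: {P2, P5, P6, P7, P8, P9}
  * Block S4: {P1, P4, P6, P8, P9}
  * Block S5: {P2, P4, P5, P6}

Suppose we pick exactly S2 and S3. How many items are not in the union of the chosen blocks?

2

Union of S2, S3 = {P2, P3, P5, P6, P7, P8, P9}.
Not covered: P1, P4 — 2 items.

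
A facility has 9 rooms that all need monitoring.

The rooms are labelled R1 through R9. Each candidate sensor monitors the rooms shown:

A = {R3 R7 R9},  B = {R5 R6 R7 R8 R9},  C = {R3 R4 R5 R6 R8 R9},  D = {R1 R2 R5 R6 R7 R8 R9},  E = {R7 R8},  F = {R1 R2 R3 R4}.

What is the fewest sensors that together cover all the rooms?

Take {C, D}. Their union is {R1, R2, R3, R4, R5, R6, R7, R8, R9}, which is all 9 rooms.
No single sensor has all 9 rooms (the largest, D, has 7), so 2 is optimal.

2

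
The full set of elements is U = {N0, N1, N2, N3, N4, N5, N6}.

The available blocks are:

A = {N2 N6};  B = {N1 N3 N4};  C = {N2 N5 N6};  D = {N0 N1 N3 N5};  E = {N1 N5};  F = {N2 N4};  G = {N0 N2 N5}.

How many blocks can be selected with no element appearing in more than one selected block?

E, F are pairwise disjoint (E={N1,N5}; F={N2,N4}).
Every remaining block overlaps one of these, and no 3 of the listed blocks are pairwise disjoint, so 2 is the maximum.

2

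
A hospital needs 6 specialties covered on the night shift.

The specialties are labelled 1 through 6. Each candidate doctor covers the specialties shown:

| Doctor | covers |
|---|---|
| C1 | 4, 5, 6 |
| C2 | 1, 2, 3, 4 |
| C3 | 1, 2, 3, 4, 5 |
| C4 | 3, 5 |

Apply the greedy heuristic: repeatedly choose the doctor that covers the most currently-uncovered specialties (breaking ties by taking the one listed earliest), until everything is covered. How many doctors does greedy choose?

2

Greedy: pick C3 (covers 5 new) → pick C1 (covers 1 new). Total picks: 2.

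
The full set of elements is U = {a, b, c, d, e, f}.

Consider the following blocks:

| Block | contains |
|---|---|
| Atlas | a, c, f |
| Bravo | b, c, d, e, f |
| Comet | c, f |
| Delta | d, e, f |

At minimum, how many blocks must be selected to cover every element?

Atlas and Bravo together: Atlas ∪ Bravo = {a, b, c, d, e, f} — every element is covered.
No single block has all 6 elements (the largest, Bravo, has 5), so 2 is optimal.

2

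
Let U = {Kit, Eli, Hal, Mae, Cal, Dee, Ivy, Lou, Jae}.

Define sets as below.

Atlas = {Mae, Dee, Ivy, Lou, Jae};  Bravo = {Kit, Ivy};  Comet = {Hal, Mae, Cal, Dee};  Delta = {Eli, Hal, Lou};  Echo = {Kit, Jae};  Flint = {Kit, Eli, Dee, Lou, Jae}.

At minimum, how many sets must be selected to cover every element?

Take {Bravo, Comet, Flint}. Their union is {Kit, Eli, Hal, Mae, Cal, Dee, Ivy, Lou, Jae}, which is all 9 elements.
Only Comet contains Cal, so Comet is forced; the remaining 5 elements need at least 2 more sets (each remaining set adds at most 4) — so at least 3 sets are needed, and 3 is optimal.

3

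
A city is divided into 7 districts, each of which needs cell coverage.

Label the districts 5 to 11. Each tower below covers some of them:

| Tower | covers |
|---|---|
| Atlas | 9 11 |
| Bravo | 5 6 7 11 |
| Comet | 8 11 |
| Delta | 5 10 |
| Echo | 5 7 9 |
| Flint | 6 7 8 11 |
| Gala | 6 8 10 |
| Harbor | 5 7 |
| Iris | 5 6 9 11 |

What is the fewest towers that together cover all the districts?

Comet and Echo and Gala together: Comet ∪ Echo ∪ Gala = {5, 6, 7, 8, 9, 10, 11} — every district is covered.
No 2 of the 9 towers cover everything (all 36 combinations miss at least one district), so 3 is optimal.

3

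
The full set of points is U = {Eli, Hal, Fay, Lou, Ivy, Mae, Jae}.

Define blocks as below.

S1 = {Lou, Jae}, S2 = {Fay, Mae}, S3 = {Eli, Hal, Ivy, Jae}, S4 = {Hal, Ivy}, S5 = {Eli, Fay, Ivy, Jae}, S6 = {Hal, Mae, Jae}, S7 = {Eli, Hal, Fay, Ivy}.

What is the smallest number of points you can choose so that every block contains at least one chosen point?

3

H = {Hal, Fay, Jae} meets every block (each contains at least one member of H), and |H| = 3.
The blocks S1, S2, S4 are pairwise disjoint, so any hitting set needs a separate point for each — at least 3. Hence 3 is optimal.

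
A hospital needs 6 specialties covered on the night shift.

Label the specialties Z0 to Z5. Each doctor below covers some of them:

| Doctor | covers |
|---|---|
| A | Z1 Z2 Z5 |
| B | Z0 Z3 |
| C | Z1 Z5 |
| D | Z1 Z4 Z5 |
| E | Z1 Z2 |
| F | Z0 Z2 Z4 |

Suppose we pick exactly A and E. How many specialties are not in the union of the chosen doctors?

Union of A, E = {Z1, Z2, Z5}.
Not covered: Z0, Z3, Z4 — 3 specialties.

3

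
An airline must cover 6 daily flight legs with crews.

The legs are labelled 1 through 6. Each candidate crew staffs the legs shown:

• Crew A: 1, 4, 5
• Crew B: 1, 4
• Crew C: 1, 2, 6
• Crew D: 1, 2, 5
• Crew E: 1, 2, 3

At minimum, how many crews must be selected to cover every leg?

Take {A, C, E}. Their union is {1, 2, 3, 4, 5, 6}, which is all 6 legs.
Only E contains 3, so E is forced; the remaining 3 legs need at least 2 more crews (each remaining crew adds at most 2) — so at least 3 crews are needed, and 3 is optimal.

3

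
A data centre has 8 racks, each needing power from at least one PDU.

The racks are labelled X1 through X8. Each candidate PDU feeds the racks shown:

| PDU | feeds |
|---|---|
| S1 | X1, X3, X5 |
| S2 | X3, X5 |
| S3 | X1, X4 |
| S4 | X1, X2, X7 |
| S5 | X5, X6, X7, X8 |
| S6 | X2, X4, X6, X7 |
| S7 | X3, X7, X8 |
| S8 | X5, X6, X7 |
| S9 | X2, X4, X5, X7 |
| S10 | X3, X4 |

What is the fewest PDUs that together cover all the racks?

S1 and S6 and S7 together: S1 ∪ S6 ∪ S7 = {X1, X2, X3, X4, X5, X6, X7, X8} — every rack is covered.
No 2 of the 10 PDUs cover everything (all 45 combinations miss at least one rack), so 3 is optimal.

3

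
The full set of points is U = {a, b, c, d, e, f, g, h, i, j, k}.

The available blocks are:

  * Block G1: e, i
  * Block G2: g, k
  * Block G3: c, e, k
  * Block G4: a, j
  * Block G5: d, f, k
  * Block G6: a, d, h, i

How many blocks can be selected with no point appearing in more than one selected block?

G1, G2, G4 are pairwise disjoint (G1={e,i}; G2={g,k}; G4={a,j}).
Every remaining block overlaps one of these, and no 4 of the listed blocks are pairwise disjoint, so 3 is the maximum.

3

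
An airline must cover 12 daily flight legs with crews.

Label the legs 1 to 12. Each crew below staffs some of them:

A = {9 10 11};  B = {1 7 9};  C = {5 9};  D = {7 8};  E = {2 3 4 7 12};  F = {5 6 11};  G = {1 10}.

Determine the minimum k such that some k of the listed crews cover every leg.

5

C and D and E and F and G together: C ∪ D ∪ E ∪ F ∪ G = {1, 2, 3, 4, 5, 6, 7, 8, 9, 10, 11, 12} — every leg is covered.
No 4 of the 7 crews cover everything (all 35 combinations miss at least one leg), so 5 is optimal.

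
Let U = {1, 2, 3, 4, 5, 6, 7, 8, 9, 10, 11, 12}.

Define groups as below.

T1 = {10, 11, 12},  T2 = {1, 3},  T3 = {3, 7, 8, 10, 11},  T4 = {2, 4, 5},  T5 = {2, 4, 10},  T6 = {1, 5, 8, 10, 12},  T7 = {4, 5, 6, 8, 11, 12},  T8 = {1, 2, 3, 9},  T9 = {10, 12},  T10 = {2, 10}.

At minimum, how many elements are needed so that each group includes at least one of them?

3

H = {1, 4, 10} meets every group (each contains at least one member of H), and |H| = 3.
The groups T2, T4, T9 are pairwise disjoint, so any hitting set needs a separate element for each — at least 3. Hence 3 is optimal.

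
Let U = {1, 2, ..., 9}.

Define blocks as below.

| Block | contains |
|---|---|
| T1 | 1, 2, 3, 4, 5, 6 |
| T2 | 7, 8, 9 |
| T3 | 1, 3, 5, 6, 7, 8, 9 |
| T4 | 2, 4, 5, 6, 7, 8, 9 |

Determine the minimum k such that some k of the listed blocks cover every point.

2

T3 and T4 together: T3 ∪ T4 = {1, 2, 3, 4, 5, 6, 7, 8, 9} — every point is covered.
No single block has all 9 points (the largest, T3, has 7), so 2 is optimal.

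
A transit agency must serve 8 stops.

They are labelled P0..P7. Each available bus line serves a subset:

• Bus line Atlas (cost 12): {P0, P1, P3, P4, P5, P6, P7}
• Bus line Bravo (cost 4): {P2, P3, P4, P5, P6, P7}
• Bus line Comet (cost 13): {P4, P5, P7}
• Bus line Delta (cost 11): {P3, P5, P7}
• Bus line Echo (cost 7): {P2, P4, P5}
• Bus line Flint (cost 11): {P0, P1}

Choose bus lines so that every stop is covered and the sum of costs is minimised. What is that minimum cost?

15

Bravo, Flint together cover every stop (Bravo ∪ Flint = {P0, P1, P2, P3, P4, P5, P6, P7}); total cost 4 + 11 = 15.
No covering selection has total cost below 15.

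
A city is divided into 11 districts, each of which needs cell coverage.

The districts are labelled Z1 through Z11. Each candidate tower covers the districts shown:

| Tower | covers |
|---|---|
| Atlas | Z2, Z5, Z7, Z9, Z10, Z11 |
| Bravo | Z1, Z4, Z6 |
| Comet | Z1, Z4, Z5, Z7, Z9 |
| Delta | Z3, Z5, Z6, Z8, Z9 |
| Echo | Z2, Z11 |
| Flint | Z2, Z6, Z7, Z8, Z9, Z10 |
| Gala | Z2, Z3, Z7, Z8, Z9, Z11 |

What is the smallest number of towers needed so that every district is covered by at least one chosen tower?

Take {Atlas, Bravo, Delta}. Their union is {Z1, Z2, Z3, Z4, Z5, Z6, Z7, Z8, Z9, Z10, Z11}, which is all 11 districts.
No 2 of the 7 towers cover everything (all 21 combinations miss at least one district), so 3 is optimal.

3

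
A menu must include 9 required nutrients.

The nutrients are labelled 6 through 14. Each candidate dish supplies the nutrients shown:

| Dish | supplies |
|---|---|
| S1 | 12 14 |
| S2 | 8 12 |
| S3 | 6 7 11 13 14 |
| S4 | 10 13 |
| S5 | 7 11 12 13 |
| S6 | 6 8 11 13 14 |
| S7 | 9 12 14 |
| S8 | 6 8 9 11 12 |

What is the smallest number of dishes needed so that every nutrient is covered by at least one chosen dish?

Take {S3, S4, S8}. Their union is {6, 7, 8, 9, 10, 11, 12, 13, 14}, which is all 9 nutrients.
Only S4 contains 10, so S4 is forced; the remaining 7 nutrients need at least 2 more dishes (each remaining dish adds at most 5) — so at least 3 dishes are needed, and 3 is optimal.

3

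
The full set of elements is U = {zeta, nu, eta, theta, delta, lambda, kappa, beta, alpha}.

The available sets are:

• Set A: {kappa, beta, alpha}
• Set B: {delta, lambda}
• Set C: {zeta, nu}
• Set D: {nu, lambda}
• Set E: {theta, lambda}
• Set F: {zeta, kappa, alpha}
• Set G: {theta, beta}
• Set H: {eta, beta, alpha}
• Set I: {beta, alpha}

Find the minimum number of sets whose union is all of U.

B, C, F, G, and H cover everything between them: the union {zeta, nu, eta, theta, delta, lambda, kappa, beta, alpha} is all of U.
No 4 of the 9 sets cover everything (all 126 combinations miss at least one element), so 5 is optimal.

5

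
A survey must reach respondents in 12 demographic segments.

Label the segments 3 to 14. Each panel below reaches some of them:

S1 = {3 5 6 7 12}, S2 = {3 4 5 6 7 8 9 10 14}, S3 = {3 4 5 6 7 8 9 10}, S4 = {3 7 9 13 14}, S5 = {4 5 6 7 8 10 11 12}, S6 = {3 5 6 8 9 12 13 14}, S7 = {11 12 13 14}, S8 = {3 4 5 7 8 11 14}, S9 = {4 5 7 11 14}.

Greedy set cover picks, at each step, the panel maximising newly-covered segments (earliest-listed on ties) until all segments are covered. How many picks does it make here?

Greedy: pick S2 (covers 9 new) → pick S7 (covers 3 new). Total picks: 2.

2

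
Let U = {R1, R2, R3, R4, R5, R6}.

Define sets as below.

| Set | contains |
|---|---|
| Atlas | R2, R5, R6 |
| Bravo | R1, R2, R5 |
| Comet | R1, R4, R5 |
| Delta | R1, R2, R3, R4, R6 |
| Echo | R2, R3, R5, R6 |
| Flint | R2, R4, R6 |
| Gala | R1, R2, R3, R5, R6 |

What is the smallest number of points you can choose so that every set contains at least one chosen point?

Take H = {R1, R2}. Each listed set contains at least one of these, so H is a hitting set of size 2.
No single point lies in every set, so at least 2 are needed and 2 is optimal.

2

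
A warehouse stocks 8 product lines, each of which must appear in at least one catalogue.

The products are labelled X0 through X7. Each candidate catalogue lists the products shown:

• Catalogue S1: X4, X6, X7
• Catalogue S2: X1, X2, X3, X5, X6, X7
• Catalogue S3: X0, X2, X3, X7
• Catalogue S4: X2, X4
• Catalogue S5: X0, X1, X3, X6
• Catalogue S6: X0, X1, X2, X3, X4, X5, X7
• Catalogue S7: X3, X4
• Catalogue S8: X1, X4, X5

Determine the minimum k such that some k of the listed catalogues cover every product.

2

S5 and S6 together: S5 ∪ S6 = {X0, X1, X2, X3, X4, X5, X6, X7} — every product is covered.
No single catalogue has all 8 products (the largest, S6, has 7), so 2 is optimal.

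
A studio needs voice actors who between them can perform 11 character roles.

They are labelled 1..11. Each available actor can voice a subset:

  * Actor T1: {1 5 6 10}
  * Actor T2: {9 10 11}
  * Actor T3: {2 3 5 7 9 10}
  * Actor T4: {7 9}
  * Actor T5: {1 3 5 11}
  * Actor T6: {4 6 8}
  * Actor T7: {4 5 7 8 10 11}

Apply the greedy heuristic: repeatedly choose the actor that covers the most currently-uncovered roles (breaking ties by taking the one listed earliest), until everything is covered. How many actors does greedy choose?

Greedy: pick T3 (covers 6 new) → pick T6 (covers 3 new) → pick T5 (covers 2 new). Total picks: 3.

3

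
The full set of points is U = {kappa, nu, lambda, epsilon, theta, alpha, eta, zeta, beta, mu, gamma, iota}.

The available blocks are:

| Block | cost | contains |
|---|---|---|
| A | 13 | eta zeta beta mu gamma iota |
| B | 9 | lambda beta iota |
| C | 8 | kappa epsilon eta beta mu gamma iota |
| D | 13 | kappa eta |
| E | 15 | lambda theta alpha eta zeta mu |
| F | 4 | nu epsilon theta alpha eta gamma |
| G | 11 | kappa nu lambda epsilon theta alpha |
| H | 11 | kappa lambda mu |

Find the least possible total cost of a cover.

A, G together cover every point (A ∪ G = {kappa, nu, lambda, epsilon, theta, alpha, eta, zeta, beta, mu, gamma, iota}); total cost 13 + 11 = 24.
The greedy pick F, C, E costs 27; no covering selection beats 24.

24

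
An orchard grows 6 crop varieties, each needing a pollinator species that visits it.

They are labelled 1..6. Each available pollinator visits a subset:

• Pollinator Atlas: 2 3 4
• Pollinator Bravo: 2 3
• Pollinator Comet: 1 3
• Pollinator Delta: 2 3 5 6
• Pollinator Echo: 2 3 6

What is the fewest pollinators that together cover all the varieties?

3

Atlas and Comet and Delta together: Atlas ∪ Comet ∪ Delta = {1, 2, 3, 4, 5, 6} — every variety is covered.
Only Comet contains 1, so Comet is forced; the remaining 4 varieties need at least 2 more pollinators (each remaining pollinator adds at most 3) — so at least 3 pollinators are needed, and 3 is optimal.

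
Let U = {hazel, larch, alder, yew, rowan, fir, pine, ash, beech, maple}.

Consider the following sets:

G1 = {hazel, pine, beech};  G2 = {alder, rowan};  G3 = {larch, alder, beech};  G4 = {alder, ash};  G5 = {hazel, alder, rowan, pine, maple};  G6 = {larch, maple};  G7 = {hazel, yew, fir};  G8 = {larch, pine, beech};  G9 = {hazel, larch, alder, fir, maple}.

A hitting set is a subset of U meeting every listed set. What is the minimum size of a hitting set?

The 3 items {hazel, larch, alder} hit every set.
The sets G1, G2, G6 are pairwise disjoint, so any hitting set needs a separate item for each — at least 3. Hence 3 is optimal.

3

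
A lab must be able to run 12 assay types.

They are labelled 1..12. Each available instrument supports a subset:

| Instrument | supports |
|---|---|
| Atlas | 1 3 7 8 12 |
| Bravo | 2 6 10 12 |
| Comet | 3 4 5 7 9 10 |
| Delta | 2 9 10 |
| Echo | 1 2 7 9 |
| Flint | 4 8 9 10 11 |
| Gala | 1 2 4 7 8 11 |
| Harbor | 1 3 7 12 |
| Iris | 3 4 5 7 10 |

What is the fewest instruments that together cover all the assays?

Take {Bravo, Comet, Gala}. Their union is {1, 2, 3, 4, 5, 6, 7, 8, 9, 10, 11, 12}, which is all 12 assays.
Only Bravo contains 6, so Bravo is forced; the remaining 8 assays need at least 2 more instruments (each remaining instrument adds at most 5) — so at least 3 instruments are needed, and 3 is optimal.

3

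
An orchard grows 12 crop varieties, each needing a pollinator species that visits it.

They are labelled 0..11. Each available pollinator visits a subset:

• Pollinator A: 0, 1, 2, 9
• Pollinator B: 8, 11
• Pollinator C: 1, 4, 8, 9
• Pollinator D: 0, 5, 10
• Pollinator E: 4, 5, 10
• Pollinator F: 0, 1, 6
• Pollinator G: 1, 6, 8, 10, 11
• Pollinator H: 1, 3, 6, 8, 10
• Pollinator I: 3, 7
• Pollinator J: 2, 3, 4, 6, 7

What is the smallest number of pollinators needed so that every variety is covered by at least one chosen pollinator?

A and B and E and J together: A ∪ B ∪ E ∪ J = {0, 1, 2, 3, 4, 5, 6, 7, 8, 9, 10, 11} — every variety is covered.
No 3 of the 10 pollinators cover everything (all 120 combinations miss at least one variety), so 4 is optimal.

4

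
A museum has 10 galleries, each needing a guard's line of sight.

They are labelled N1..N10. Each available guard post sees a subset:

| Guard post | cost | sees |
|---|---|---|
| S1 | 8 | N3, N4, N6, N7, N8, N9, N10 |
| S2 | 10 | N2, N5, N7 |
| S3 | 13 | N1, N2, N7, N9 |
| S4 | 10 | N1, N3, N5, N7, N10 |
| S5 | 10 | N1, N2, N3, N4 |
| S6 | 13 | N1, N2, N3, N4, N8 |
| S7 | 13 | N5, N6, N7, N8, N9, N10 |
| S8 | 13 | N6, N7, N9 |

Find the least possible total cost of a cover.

S5, S7 together cover every gallery (S5 ∪ S7 = {N1, N2, N3, N4, N5, N6, N7, N8, N9, N10}); total cost 10 + 13 = 23.
The greedy pick S1, S2, S4 costs 28; no covering selection beats 23.

23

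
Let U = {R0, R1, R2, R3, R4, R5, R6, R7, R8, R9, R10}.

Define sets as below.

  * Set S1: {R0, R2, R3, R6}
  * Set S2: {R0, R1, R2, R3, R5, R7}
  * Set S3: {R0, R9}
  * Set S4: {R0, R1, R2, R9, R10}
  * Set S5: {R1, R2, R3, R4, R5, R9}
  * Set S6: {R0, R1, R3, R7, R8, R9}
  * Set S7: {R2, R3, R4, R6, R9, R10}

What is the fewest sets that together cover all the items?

3

S2, S6, and S7 cover everything between them: the union {R0, R1, R2, R3, R4, R5, R6, R7, R8, R9, R10} is all of U.
Only S6 contains R8, so S6 is forced; the remaining 5 items need at least 2 more sets (each remaining set adds at most 4) — so at least 3 sets are needed, and 3 is optimal.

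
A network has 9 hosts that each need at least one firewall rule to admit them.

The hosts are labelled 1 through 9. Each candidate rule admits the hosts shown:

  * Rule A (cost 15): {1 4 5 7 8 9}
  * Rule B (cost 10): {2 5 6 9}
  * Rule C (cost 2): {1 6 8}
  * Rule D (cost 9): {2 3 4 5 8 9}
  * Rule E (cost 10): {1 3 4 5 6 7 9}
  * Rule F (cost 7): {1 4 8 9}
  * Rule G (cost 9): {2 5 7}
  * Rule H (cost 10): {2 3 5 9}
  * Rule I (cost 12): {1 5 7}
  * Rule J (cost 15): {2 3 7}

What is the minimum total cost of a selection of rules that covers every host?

D, E together cover every host (D ∪ E = {1, 2, 3, 4, 5, 6, 7, 8, 9}); total cost 9 + 10 = 19.
The greedy pick C, D, G costs 20; no covering selection beats 19.

19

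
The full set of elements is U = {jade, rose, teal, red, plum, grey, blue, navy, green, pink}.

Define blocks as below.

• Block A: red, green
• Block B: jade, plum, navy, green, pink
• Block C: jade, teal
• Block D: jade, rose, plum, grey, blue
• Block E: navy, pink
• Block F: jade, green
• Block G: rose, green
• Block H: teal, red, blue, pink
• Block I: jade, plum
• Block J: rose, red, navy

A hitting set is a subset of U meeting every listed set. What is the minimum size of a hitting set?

4

T = {jade, rose, red, navy} meets every block (each contains at least one member of T), and |T| = 4.
No choice of 3 elements meets every block, so 4 is the minimum.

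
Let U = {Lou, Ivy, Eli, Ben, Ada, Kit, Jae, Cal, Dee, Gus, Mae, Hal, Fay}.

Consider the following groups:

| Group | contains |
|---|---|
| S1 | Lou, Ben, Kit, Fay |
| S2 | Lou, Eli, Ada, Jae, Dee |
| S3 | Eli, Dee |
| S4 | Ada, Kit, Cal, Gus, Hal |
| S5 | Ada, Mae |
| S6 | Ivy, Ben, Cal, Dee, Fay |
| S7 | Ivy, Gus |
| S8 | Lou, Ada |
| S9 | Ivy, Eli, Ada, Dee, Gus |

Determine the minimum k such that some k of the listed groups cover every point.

S2, S4, S5, and S6 cover everything between them: the union {Lou, Ivy, Eli, Ben, Ada, Kit, Jae, Cal, Dee, Gus, Mae, Hal, Fay} is all of U.
Only S5 contains Mae, so S5 is forced; the remaining 11 points need at least 3 more groups (each remaining group adds at most 5) — so at least 4 groups are needed, and 4 is optimal.

4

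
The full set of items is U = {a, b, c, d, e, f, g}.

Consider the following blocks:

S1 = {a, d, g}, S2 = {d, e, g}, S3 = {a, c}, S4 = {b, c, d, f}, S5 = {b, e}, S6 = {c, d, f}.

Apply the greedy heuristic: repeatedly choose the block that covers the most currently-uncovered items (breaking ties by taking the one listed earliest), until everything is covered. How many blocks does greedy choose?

3

Greedy: pick S4 (covers 4 new) → pick S1 (covers 2 new) → pick S2 (covers 1 new). Total picks: 3.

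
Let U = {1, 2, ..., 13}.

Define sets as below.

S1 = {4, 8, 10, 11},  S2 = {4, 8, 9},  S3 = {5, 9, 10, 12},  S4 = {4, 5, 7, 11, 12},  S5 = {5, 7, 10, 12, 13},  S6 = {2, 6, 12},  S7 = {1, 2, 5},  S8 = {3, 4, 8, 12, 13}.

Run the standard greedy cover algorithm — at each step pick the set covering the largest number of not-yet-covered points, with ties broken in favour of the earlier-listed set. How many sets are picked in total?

Greedy: pick S4 (covers 5 new) → pick S8 (covers 3 new) → pick S3 (covers 2 new) → pick S6 (covers 2 new) → pick S7 (covers 1 new). Total picks: 5.

5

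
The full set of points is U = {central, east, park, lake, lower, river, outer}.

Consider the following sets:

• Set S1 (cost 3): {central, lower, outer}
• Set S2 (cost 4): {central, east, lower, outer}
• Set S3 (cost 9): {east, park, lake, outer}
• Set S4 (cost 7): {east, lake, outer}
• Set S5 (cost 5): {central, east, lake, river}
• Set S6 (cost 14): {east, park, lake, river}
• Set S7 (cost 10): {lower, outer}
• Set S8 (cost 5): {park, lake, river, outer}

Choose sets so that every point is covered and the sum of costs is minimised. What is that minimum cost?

9

S2, S8 together cover every point (S2 ∪ S8 = {central, east, park, lake, lower, river, outer}); total cost 4 + 5 = 9.
The greedy pick S1, S5, S8 costs 13; no covering selection beats 9.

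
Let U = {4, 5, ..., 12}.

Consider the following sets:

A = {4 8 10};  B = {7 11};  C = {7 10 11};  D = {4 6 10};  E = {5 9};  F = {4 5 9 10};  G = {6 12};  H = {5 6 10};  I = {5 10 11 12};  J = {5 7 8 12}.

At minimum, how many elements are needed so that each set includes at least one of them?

4

Take T = {5, 6, 7, 8}. Each listed set contains at least one of these, so T is a hitting set of size 4.
The sets A, B, E, G are pairwise disjoint, so any hitting set needs a separate element for each — at least 4. Hence 4 is optimal.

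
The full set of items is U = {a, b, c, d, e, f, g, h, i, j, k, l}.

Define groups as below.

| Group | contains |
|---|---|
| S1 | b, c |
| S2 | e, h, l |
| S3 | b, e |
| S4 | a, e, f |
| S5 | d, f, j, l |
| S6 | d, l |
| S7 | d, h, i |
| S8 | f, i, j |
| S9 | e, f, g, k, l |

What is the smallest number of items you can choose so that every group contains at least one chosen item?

4

T = {b, f, h, l} meets every group (each contains at least one member of T), and |T| = 4.
No choice of 3 items meets every group, so 4 is the minimum.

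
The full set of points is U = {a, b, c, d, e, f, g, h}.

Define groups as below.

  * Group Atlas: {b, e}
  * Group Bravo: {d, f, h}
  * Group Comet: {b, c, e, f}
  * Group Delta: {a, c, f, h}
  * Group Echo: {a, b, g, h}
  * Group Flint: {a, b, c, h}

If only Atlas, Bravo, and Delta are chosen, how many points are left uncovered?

1

Union of Atlas, Bravo, Delta = {a, b, c, d, e, f, h}.
Not covered: g — 1 point.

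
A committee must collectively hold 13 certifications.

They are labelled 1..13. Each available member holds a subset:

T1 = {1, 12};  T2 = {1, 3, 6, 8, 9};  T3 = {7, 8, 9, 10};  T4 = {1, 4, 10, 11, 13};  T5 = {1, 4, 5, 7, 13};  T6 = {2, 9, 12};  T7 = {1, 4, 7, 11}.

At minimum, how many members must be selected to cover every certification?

Take {T2, T4, T5, T6}. Their union is {1, 2, 3, 4, 5, 6, 7, 8, 9, 10, 11, 12, 13}, which is all 13 certifications.
No 3 of the 7 members cover everything (all 35 combinations miss at least one certification), so 4 is optimal.

4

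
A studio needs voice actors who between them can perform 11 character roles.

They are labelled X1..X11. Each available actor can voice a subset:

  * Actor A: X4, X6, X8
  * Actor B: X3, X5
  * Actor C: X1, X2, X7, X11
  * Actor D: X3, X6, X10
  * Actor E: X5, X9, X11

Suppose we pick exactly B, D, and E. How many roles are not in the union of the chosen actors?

Union of B, D, E = {X3, X5, X6, X9, X10, X11}.
Not covered: X1, X2, X4, X7, X8 — 5 roles.

5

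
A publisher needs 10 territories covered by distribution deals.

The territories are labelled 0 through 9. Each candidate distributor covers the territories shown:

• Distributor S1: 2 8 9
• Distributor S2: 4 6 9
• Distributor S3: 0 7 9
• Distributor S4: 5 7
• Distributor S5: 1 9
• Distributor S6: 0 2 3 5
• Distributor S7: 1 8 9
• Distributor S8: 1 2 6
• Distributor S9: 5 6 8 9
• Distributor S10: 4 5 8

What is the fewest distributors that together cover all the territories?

4

Take {S2, S3, S6, S7}. Their union is {0, 1, 2, 3, 4, 5, 6, 7, 8, 9}, which is all 10 territories.
No 3 of the 10 distributors cover everything (all 120 combinations miss at least one territory), so 4 is optimal.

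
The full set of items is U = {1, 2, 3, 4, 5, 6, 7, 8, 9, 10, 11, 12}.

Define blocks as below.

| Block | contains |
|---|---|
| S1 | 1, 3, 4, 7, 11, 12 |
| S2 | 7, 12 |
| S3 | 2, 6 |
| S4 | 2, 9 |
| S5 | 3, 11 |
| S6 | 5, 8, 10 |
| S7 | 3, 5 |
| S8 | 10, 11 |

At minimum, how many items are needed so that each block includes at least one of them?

Take H = {2, 5, 7, 11}. Each listed block contains at least one of these, so H is a hitting set of size 4.
The blocks S2, S4, S5, S6 are pairwise disjoint, so any hitting set needs a separate item for each — at least 4. Hence 4 is optimal.

4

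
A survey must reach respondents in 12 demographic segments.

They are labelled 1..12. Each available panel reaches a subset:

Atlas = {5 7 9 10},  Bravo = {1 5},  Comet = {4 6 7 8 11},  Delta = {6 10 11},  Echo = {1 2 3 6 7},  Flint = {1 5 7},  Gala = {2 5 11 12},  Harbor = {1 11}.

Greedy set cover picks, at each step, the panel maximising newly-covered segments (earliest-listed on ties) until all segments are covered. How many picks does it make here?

4

Greedy: pick Comet (covers 5 new) → pick Atlas (covers 3 new) → pick Echo (covers 3 new) → pick Gala (covers 1 new). Total picks: 4.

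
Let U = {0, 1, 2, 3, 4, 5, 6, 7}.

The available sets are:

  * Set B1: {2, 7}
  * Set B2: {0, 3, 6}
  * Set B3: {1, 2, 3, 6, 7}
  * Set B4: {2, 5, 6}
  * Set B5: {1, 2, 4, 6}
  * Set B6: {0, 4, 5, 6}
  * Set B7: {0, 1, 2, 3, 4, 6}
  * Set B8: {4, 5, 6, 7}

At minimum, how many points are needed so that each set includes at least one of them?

The 2 points {6, 7} hit every set.
The sets B1, B6 are pairwise disjoint, so any hitting set needs a separate point for each — at least 2. Hence 2 is optimal.

2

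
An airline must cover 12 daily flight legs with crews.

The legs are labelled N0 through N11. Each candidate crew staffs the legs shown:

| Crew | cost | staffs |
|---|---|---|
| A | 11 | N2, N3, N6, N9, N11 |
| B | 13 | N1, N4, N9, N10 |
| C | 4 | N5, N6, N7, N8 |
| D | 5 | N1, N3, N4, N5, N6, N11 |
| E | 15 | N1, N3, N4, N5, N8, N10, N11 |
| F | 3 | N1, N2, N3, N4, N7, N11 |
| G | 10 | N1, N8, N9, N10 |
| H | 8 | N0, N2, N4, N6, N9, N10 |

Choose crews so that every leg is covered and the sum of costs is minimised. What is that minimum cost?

C, F, H together cover every leg (C ∪ F ∪ H = {N0, N1, N2, N3, N4, N5, N6, N7, N8, N9, N10, N11}); total cost 4 + 3 + 8 = 15.
No covering selection has total cost below 15.

15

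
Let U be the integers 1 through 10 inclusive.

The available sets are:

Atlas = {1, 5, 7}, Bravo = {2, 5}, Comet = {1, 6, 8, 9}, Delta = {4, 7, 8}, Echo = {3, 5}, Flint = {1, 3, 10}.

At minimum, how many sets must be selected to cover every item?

Bravo and Comet and Delta and Flint together: Bravo ∪ Comet ∪ Delta ∪ Flint = {1, 2, 3, 4, 5, 6, 7, 8, 9, 10} — every item is covered.
Only Delta contains 4, so Delta is forced; the remaining 7 items need at least 3 more sets (each remaining set adds at most 3) — so at least 4 sets are needed, and 4 is optimal.

4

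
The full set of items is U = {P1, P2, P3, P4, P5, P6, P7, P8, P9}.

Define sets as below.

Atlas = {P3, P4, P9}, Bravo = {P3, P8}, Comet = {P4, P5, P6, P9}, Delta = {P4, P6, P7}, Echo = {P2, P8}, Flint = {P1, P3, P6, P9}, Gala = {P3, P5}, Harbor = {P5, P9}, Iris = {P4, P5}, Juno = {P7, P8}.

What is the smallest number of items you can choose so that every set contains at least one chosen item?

4

H = {P5, P6, P8, P9} meets every set (each contains at least one member of H), and |H| = 4.
No choice of 3 items meets every set, so 4 is the minimum.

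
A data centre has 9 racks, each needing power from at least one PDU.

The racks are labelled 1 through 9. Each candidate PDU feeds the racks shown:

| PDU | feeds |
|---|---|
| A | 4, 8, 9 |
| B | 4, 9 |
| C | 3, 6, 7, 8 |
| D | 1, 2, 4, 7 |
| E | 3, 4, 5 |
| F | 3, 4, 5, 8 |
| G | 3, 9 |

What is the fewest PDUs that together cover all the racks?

B and C and D and F together: B ∪ C ∪ D ∪ F = {1, 2, 3, 4, 5, 6, 7, 8, 9} — every rack is covered.
No 3 of the 7 PDUs cover everything (all 35 combinations miss at least one rack), so 4 is optimal.

4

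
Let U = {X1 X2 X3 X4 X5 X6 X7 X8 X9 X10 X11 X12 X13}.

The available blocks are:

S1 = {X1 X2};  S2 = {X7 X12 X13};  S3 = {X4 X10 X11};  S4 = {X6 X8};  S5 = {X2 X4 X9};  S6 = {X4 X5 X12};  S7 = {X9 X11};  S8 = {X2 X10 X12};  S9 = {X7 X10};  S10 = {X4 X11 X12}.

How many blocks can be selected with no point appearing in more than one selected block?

5

S1, S4, S6, S7, S9 are pairwise disjoint (S1={X1,X2}; S4={X6,X8}; S6={X4,X5,X12}; S7={X9,X11}; S9={X7,X10}).
Every remaining block overlaps one of these, and no 6 of the listed blocks are pairwise disjoint, so 5 is the maximum.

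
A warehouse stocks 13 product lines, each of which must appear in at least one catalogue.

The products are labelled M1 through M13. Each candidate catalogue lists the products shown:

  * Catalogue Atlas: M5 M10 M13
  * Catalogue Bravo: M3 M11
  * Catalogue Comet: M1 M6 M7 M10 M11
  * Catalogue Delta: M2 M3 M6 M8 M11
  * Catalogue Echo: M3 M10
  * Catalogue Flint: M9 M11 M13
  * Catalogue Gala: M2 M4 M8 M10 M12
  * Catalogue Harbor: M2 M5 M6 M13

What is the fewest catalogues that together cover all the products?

5

Atlas and Comet and Delta and Flint and Gala together: Atlas ∪ Comet ∪ Delta ∪ Flint ∪ Gala = {M1, M2, M3, M4, M5, M6, M7, M8, M9, M10, M11, M12, M13} — every product is covered.
No 4 of the 8 catalogues cover everything (all 70 combinations miss at least one product), so 5 is optimal.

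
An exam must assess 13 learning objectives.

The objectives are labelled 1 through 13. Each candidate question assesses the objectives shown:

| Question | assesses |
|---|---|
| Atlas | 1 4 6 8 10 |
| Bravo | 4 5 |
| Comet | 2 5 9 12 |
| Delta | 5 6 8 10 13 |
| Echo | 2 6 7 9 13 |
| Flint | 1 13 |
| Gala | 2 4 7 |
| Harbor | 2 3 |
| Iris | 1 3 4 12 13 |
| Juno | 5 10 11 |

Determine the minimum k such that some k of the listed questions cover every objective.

4

Delta and Echo and Iris and Juno together: Delta ∪ Echo ∪ Iris ∪ Juno = {1, 2, 3, 4, 5, 6, 7, 8, 9, 10, 11, 12, 13} — every objective is covered.
No 3 of the 10 questions cover everything (all 120 combinations miss at least one objective), so 4 is optimal.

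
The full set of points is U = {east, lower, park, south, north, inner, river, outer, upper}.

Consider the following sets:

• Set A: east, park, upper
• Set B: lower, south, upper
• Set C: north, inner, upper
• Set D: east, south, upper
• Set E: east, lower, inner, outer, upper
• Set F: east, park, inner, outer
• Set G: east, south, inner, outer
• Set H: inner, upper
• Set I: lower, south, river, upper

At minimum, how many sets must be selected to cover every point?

Take {C, F, I}. Their union is {east, lower, park, south, north, inner, river, outer, upper}, which is all 9 points.
Only C contains north, so C is forced; the remaining 6 points need at least 2 more sets (each remaining set adds at most 3) — so at least 3 sets are needed, and 3 is optimal.

3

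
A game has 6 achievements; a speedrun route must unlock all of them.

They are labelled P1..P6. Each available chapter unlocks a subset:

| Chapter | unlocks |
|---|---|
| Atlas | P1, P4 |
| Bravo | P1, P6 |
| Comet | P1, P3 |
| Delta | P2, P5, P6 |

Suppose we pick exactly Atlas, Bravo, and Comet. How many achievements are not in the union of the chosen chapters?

Union of Atlas, Bravo, Comet = {P1, P3, P4, P6}.
Not covered: P2, P5 — 2 achievements.

2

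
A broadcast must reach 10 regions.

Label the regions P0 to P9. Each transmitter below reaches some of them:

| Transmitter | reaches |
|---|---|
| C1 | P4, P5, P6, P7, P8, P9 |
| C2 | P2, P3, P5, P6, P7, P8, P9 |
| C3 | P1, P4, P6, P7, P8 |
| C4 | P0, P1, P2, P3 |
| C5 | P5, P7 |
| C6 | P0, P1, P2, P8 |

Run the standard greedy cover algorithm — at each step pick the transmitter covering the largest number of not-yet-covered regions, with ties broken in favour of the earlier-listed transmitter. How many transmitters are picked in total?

Greedy: pick C2 (covers 7 new) → pick C3 (covers 2 new) → pick C4 (covers 1 new). Total picks: 3.
(The true minimum cover uses only 2 transmitters, so greedy is not optimal here.)

3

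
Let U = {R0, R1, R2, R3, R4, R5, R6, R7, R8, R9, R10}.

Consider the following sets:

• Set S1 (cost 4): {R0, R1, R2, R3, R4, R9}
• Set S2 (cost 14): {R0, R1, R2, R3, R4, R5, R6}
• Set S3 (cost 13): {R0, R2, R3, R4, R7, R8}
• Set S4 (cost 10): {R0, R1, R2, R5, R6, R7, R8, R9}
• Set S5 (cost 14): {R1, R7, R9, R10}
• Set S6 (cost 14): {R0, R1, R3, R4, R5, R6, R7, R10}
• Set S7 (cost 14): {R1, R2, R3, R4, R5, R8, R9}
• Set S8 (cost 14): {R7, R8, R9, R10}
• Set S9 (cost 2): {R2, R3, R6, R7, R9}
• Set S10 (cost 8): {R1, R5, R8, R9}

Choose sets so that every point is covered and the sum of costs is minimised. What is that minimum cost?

S4, S6 together cover every point (S4 ∪ S6 = {R0, R1, R2, R3, R4, R5, R6, R7, R8, R9, R10}); total cost 10 + 14 = 24.
The greedy pick S9, S1, S10, S5 costs 28; no covering selection beats 24.

24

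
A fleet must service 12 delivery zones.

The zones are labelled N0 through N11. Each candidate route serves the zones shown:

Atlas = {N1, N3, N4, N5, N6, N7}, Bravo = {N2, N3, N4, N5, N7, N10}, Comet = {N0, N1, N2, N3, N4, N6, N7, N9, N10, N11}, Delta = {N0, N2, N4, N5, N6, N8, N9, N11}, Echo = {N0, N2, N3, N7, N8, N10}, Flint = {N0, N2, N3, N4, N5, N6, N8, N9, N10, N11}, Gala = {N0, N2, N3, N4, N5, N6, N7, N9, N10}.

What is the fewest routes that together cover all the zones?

Comet and Delta together: Comet ∪ Delta = {N0, N1, N2, N3, N4, N5, N6, N7, N8, N9, N10, N11} — every zone is covered.
No single route has all 12 zones (the largest, Comet, has 10), so 2 is optimal.

2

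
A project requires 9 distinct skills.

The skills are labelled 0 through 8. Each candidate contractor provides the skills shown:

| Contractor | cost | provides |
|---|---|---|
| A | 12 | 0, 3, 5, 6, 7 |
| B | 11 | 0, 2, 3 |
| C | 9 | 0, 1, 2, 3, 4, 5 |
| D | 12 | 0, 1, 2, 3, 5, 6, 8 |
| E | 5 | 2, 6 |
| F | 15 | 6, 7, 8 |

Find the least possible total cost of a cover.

24

C, F together cover every skill (C ∪ F = {0, 1, 2, 3, 4, 5, 6, 7, 8}); total cost 9 + 15 = 24.
The greedy pick C, E, F costs 29; no covering selection beats 24.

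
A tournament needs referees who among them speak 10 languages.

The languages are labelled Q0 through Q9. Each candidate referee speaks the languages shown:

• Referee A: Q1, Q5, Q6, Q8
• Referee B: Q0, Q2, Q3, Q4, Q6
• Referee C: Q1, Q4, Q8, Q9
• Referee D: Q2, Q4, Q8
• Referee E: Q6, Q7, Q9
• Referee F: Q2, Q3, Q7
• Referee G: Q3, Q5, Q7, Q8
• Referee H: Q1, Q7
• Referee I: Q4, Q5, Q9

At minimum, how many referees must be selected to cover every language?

3

Take {A, B, E}. Their union is {Q0, Q1, Q2, Q3, Q4, Q5, Q6, Q7, Q8, Q9}, which is all 10 languages.
Only B contains Q0, so B is forced; the remaining 5 languages need at least 2 more referees (each remaining referee adds at most 3) — so at least 3 referees are needed, and 3 is optimal.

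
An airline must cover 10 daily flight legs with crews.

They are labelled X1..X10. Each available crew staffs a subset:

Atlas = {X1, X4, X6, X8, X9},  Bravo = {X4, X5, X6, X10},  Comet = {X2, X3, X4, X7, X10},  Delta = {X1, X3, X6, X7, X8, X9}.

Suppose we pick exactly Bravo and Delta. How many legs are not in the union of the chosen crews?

1

Union of Bravo, Delta = {X1, X3, X4, X5, X6, X7, X8, X9, X10}.
Not covered: X2 — 1 leg.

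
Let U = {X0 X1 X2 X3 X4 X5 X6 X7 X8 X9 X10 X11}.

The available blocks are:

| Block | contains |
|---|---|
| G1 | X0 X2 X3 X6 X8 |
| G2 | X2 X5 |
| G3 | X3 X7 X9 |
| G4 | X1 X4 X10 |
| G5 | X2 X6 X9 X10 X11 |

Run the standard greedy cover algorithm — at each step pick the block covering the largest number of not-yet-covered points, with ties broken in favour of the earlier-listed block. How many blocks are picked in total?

5

Greedy: pick G1 (covers 5 new) → pick G4 (covers 3 new) → pick G3 (covers 2 new) → pick G2 (covers 1 new) → pick G5 (covers 1 new). Total picks: 5.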